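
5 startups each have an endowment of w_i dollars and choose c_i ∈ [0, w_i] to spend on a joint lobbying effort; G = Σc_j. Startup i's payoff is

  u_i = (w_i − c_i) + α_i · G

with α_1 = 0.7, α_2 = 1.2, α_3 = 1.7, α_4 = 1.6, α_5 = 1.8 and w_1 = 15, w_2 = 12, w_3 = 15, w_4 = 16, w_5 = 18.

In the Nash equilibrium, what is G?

∂u_i/∂c_i = α_i − 1, so startup i contributes w_i if α_i > 1, else 0.
α_i > 1 for i ∈ {2, 3, 4, 5}; NE contributions (0, 12, 15, 16, 18), G = 61.

61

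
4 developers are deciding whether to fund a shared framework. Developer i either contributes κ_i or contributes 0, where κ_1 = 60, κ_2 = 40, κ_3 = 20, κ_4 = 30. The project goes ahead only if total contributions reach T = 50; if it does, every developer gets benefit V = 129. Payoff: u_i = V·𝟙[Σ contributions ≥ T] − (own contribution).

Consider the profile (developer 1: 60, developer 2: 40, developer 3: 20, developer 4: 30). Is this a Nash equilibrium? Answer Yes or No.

Total = 150 ≥ 50: provided.
Developer 1 (pledges 60, payoff 69): dropping to 0 → total 90, payoff 129. Profitable deviation.

No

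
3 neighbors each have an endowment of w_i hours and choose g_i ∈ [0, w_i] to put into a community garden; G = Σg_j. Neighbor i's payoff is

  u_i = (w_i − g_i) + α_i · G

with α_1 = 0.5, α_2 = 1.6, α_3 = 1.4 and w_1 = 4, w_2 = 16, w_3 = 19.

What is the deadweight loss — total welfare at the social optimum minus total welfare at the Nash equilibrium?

10

∂u_i/∂g_i = α_i − 1, so neighbor i contributes w_i if α_i > 1, else 0.
α_i > 1 for i ∈ {2, 3}; NE contributions (0, 16, 19), G = 35.
W^NE = Σw_i − G^NE + (Σα_i)·G^NE = 39 + 2.5·35 = 126.5.
Planner: ∂(Σu_j)/∂g_i = Σα_j − 1 = 2.5 > 0, so everyone contributes w_i; G^SO = 39, W^SO = 39 + 2.5·39 = 136.5.
Deadweight loss = 10.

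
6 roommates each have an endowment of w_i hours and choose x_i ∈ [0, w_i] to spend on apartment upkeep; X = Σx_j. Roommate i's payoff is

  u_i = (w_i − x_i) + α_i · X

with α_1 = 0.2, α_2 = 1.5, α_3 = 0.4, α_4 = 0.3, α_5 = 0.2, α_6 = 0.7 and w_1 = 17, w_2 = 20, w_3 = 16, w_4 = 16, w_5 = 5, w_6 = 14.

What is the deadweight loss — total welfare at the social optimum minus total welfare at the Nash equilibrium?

156.4

∂u_i/∂x_i = α_i − 1, so roommate i contributes w_i if α_i > 1, else 0.
α_i > 1 for i ∈ {2}; NE contributions (0, 20, 0, 0, 0, 0), X = 20.
W^NE = Σw_i − X^NE + (Σα_i)·X^NE = 88 + 2.3·20 = 134.
Planner: ∂(Σu_j)/∂x_i = Σα_j − 1 = 2.3 > 0, so everyone contributes w_i; X^SO = 88, W^SO = 88 + 2.3·88 = 290.4.
Deadweight loss = 156.4.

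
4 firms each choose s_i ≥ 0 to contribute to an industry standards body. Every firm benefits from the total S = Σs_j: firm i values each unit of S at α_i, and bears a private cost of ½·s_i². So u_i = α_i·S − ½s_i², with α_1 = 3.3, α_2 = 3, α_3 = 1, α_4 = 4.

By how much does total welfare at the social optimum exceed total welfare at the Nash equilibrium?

Firm i's FOC: ∂u_i/∂s_i = α_i − s_i = 0, so s_i* = α_i.
NE contributions = (3.3, 3, 1, 4); S = 11.3.
W^NE = (Σα)·S − ½Σα_i² = 11.3² − ½·36.89 = 109.245.
Planner sets s_i = Σα_j = 11.3 for every i, so S^SO = 4·11.3 = 45.2.
W^SO = (Σα)·S^SO − ½·4·(Σα)² = (4/2)·11.3² = 255.38.
Deadweight loss = W^SO − W^NE = 146.135.

146.135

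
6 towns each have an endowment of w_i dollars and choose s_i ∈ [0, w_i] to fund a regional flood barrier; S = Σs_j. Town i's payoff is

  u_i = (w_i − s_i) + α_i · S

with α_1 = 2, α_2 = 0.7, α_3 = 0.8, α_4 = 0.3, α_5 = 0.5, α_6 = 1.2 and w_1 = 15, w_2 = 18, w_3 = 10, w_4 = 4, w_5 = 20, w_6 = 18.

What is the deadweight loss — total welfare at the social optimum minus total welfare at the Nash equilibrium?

∂u_i/∂s_i = α_i − 1, so town i contributes w_i if α_i > 1, else 0.
α_i > 1 for i ∈ {1, 6}; NE contributions (15, 0, 0, 0, 0, 18), S = 33.
W^NE = Σw_i − S^NE + (Σα_i)·S^NE = 85 + 4.5·33 = 233.5.
Planner: ∂(Σu_j)/∂s_i = Σα_j − 1 = 4.5 > 0, so everyone contributes w_i; S^SO = 85, W^SO = 85 + 4.5·85 = 467.5.
Deadweight loss = 234.

234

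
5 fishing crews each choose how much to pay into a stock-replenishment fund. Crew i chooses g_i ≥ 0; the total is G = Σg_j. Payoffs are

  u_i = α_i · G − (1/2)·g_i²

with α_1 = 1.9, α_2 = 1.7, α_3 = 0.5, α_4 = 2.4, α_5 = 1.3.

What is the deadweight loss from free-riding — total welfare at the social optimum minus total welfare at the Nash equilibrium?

98.36

Crew i's FOC: ∂u_i/∂g_i = α_i − g_i = 0, so g_i* = α_i.
NE contributions = (1.9, 1.7, 0.5, 2.4, 1.3); G = 7.8.
W^NE = (Σα)·G − ½Σα_i² = 7.8² − ½·14.2 = 53.74.
Planner sets g_i = Σα_j = 7.8 for every i, so G^SO = 5·7.8 = 39.
W^SO = (Σα)·G^SO − ½·5·(Σα)² = (5/2)·7.8² = 152.1.
Deadweight loss = W^SO − W^NE = 98.36.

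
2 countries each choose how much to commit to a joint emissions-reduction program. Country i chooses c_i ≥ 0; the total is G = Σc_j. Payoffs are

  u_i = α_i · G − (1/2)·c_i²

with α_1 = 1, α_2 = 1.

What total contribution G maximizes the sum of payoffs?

4

Planner FOC: ∂(Σu_j)/∂c_i = (Σα_j) − c_i = 0, so c_i^SO = Σα_j = 2 for every i; G^SO = 4.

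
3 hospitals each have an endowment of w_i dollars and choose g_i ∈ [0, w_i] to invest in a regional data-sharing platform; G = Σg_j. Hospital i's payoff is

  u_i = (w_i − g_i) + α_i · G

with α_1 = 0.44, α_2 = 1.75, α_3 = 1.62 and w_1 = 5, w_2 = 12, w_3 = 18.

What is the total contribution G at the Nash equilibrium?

∂u_i/∂g_i = α_i − 1, so hospital i contributes w_i if α_i > 1, else 0.
α_i > 1 for i ∈ {2, 3}; NE contributions (0, 12, 18), G = 30.

30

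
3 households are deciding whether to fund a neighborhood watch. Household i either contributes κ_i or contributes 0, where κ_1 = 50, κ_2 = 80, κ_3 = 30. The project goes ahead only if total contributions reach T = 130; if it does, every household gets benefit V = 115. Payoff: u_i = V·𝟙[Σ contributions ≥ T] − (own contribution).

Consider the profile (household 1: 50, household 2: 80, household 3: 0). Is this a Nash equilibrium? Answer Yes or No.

Total = 130 ≥ 130: provided.
Household 1 (pledges 50, payoff 65): dropping to 0 → total 80, payoff 0. No gain.
Household 2 (pledges 80, payoff 35): dropping to 0 → total 50, payoff 0. No gain.
Household 3 (pledges 0, payoff 115): pledging 30 → total 160, payoff 85. No gain.

Yes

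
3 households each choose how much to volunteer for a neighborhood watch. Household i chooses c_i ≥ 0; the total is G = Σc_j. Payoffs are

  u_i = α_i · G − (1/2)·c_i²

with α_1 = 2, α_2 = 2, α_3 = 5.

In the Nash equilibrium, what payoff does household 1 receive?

Household i's FOC: ∂u_i/∂c_i = α_i − c_i = 0, so c_i* = α_i.
NE contributions = (2, 2, 5); G = 9.
u_1 = α_1·G − ½·(c_1)² = 2·9 − ½·2² = 16.

16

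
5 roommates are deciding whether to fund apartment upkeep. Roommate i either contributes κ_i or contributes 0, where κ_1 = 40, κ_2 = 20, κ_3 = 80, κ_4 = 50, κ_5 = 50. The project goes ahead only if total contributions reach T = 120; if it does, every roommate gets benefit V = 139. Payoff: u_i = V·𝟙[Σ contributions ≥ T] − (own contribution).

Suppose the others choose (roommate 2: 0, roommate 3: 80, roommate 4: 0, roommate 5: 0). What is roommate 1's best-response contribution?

Others' total = 80. Contributing 40 brings total to 120 ≥ 120: gain V − κ_1 = 99.
Best response: 40.

40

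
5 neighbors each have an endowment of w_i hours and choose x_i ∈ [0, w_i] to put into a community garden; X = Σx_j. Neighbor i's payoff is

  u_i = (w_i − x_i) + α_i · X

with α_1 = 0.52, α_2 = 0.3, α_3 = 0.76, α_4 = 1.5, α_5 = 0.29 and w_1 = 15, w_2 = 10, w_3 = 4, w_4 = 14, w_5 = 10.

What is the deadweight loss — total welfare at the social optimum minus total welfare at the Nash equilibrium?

∂u_i/∂x_i = α_i − 1, so neighbor i contributes w_i if α_i > 1, else 0.
α_i > 1 for i ∈ {4}; NE contributions (0, 0, 0, 14, 0), X = 14.
W^NE = Σw_i − X^NE + (Σα_i)·X^NE = 53 + 2.37·14 = 86.18.
Planner: ∂(Σu_j)/∂x_i = Σα_j − 1 = 2.37 > 0, so everyone contributes w_i; X^SO = 53, W^SO = 53 + 2.37·53 = 178.61.
Deadweight loss = 92.43.

92.43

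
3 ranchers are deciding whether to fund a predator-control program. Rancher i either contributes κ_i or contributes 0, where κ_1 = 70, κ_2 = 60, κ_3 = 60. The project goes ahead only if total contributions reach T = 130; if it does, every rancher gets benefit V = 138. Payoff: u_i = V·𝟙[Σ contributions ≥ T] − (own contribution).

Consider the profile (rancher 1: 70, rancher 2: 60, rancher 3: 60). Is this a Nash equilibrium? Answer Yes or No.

Total = 190 ≥ 130: provided.
Rancher 1 (pledges 70, payoff 68): dropping to 0 → total 120, payoff 0. No gain.
Rancher 2 (pledges 60, payoff 78): dropping to 0 → total 130, payoff 138. Profitable deviation.

No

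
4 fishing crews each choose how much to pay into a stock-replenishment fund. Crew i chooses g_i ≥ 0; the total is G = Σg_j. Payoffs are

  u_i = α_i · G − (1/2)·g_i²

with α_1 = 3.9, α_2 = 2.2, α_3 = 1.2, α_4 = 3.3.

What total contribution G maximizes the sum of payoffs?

42.4

Planner FOC: ∂(Σu_j)/∂g_i = (Σα_j) − g_i = 0, so g_i^SO = Σα_j = 10.6 for every i; G^SO = 42.4.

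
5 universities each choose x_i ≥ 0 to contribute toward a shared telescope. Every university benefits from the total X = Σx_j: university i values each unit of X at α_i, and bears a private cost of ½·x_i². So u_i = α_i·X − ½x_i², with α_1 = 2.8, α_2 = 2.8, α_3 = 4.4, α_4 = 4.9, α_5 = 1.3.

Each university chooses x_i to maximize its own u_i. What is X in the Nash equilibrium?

University i's FOC: ∂u_i/∂x_i = α_i − x_i = 0, so x_i* = α_i.
NE contributions = (2.8, 2.8, 4.4, 4.9, 1.3); X = 16.2.

16.2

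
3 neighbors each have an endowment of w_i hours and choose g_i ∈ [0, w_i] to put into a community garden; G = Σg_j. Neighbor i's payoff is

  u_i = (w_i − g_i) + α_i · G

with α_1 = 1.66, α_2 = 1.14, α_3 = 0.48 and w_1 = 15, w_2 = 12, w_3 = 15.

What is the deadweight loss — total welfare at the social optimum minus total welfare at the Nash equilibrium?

34.2

∂u_i/∂g_i = α_i − 1, so neighbor i contributes w_i if α_i > 1, else 0.
α_i > 1 for i ∈ {1, 2}; NE contributions (15, 12, 0), G = 27.
W^NE = Σw_i − G^NE + (Σα_i)·G^NE = 42 + 2.28·27 = 103.56.
Planner: ∂(Σu_j)/∂g_i = Σα_j − 1 = 2.28 > 0, so everyone contributes w_i; G^SO = 42, W^SO = 42 + 2.28·42 = 137.76.
Deadweight loss = 34.2.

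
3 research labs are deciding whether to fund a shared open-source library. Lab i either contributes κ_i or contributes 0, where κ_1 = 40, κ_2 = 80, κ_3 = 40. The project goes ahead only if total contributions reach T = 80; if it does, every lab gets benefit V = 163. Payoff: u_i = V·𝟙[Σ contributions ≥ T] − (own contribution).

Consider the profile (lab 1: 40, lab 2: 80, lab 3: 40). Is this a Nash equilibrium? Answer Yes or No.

Total = 160 ≥ 80: provided.
Lab 1 (pledges 40, payoff 123): dropping to 0 → total 120, payoff 163. Profitable deviation.

No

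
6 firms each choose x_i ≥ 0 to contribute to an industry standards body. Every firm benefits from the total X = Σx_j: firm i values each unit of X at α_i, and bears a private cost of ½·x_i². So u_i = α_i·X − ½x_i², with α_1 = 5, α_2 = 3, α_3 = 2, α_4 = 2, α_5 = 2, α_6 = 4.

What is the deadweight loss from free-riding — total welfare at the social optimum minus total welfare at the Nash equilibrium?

679

Firm i's FOC: ∂u_i/∂x_i = α_i − x_i = 0, so x_i* = α_i.
NE contributions = (5, 3, 2, 2, 2, 4); X = 18.
W^NE = (Σα)·X − ½Σα_i² = 18² − ½·62 = 293.
Planner sets x_i = Σα_j = 18 for every i, so X^SO = 6·18 = 108.
W^SO = (Σα)·X^SO − ½·6·(Σα)² = (6/2)·18² = 972.
Deadweight loss = W^SO − W^NE = 679.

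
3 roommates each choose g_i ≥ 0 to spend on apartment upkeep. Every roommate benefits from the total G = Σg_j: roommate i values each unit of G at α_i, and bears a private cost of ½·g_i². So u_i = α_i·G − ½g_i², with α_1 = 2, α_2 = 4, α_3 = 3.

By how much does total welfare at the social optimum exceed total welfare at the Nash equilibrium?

55

Roommate i's FOC: ∂u_i/∂g_i = α_i − g_i = 0, so g_i* = α_i.
NE contributions = (2, 4, 3); G = 9.
W^NE = (Σα)·G − ½Σα_i² = 9² − ½·29 = 66.5.
Planner sets g_i = Σα_j = 9 for every i, so G^SO = 3·9 = 27.
W^SO = (Σα)·G^SO − ½·3·(Σα)² = (3/2)·9² = 121.5.
Deadweight loss = W^SO − W^NE = 55.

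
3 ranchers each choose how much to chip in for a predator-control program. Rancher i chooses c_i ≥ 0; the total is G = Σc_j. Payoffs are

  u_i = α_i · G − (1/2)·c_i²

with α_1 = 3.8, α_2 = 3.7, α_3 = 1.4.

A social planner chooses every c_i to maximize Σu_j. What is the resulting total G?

26.7

Planner FOC: ∂(Σu_j)/∂c_i = (Σα_j) − c_i = 0, so c_i^SO = Σα_j = 8.9 for every i; G^SO = 26.7.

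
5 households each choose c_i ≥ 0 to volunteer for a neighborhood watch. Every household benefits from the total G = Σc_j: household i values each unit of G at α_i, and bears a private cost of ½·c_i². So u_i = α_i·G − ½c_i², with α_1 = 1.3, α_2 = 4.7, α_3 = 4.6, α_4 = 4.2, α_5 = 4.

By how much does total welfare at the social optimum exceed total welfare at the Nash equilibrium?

Household i's FOC: ∂u_i/∂c_i = α_i − c_i = 0, so c_i* = α_i.
NE contributions = (1.3, 4.7, 4.6, 4.2, 4); G = 18.8.
W^NE = (Σα)·G − ½Σα_i² = 18.8² − ½·78.58 = 314.15.
Planner sets c_i = Σα_j = 18.8 for every i, so G^SO = 5·18.8 = 94.
W^SO = (Σα)·G^SO − ½·5·(Σα)² = (5/2)·18.8² = 883.6.
Deadweight loss = W^SO − W^NE = 569.45.

569.45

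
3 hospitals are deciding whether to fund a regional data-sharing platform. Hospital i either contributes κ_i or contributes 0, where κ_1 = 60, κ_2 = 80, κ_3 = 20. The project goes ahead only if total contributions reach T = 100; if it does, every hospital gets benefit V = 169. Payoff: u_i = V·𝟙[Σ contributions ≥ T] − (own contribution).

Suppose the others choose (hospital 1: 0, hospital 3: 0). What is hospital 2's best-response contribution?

Others' total = 0. Even contributing 80 gives 80 < 100: no benefit either way.
Best response: 0.

0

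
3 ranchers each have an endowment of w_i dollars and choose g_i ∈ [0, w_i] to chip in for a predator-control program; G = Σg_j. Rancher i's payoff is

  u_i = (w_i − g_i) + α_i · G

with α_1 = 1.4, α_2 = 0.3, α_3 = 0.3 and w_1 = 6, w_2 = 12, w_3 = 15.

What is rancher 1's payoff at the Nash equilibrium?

∂u_i/∂g_i = α_i − 1, so rancher i contributes w_i if α_i > 1, else 0.
α_i > 1 for i ∈ {1}; NE contributions (6, 0, 0), G = 6.
u_1 = (6 − 6) + 1.4·6 = 8.4.

8.4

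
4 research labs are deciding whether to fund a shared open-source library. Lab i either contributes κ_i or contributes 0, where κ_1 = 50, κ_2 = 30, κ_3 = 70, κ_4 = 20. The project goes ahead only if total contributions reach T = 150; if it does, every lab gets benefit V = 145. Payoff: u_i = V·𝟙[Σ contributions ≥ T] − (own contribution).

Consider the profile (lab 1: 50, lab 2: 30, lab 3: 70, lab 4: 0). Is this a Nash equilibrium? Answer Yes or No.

Yes

Total = 150 ≥ 150: provided.
Lab 1 (pledges 50, payoff 95): dropping to 0 → total 100, payoff 0. No gain.
Lab 2 (pledges 30, payoff 115): dropping to 0 → total 120, payoff 0. No gain.
Lab 3 (pledges 70, payoff 75): dropping to 0 → total 80, payoff 0. No gain.
Lab 4 (pledges 0, payoff 145): pledging 20 → total 170, payoff 125. No gain.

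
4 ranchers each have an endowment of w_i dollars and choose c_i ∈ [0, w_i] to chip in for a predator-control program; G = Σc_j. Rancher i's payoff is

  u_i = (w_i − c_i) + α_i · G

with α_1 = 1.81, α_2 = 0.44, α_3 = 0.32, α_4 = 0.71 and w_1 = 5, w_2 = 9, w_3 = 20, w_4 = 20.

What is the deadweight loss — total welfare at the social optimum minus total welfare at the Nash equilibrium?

∂u_i/∂c_i = α_i − 1, so rancher i contributes w_i if α_i > 1, else 0.
α_i > 1 for i ∈ {1}; NE contributions (5, 0, 0, 0), G = 5.
W^NE = Σw_i − G^NE + (Σα_i)·G^NE = 54 + 2.28·5 = 65.4.
Planner: ∂(Σu_j)/∂c_i = Σα_j − 1 = 2.28 > 0, so everyone contributes w_i; G^SO = 54, W^SO = 54 + 2.28·54 = 177.12.
Deadweight loss = 111.72.

111.72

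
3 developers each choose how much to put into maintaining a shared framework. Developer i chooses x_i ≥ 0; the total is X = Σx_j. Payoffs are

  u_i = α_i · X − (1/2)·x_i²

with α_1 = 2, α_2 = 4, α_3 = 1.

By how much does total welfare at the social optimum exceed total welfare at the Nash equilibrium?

35

Developer i's FOC: ∂u_i/∂x_i = α_i − x_i = 0, so x_i* = α_i.
NE contributions = (2, 4, 1); X = 7.
W^NE = (Σα)·X − ½Σα_i² = 7² − ½·21 = 38.5.
Planner sets x_i = Σα_j = 7 for every i, so X^SO = 3·7 = 21.
W^SO = (Σα)·X^SO − ½·3·(Σα)² = (3/2)·7² = 73.5.
Deadweight loss = W^SO − W^NE = 35.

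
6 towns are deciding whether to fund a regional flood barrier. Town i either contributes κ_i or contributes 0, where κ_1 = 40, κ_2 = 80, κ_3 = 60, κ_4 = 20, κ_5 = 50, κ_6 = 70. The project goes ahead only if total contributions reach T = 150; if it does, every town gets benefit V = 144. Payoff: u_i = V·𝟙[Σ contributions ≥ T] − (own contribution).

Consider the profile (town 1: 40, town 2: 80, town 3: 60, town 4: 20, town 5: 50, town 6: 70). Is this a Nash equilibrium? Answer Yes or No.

No

Total = 320 ≥ 150: provided.
Town 1 (pledges 40, payoff 104): dropping to 0 → total 280, payoff 144. Profitable deviation.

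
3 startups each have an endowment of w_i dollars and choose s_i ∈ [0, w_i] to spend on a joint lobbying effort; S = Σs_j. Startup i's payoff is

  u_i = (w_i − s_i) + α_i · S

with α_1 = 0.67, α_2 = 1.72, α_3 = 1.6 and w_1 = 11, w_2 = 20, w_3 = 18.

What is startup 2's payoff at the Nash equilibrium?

65.36

∂u_i/∂s_i = α_i − 1, so startup i contributes w_i if α_i > 1, else 0.
α_i > 1 for i ∈ {2, 3}; NE contributions (0, 20, 18), S = 38.
u_2 = (20 − 20) + 1.72·38 = 65.36.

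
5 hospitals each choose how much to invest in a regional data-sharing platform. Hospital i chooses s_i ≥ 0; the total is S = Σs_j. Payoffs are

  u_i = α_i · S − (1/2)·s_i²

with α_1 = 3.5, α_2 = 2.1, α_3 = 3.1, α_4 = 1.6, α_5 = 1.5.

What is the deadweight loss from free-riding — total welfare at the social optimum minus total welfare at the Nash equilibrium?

224.4

Hospital i's FOC: ∂u_i/∂s_i = α_i − s_i = 0, so s_i* = α_i.
NE contributions = (3.5, 2.1, 3.1, 1.6, 1.5); S = 11.8.
W^NE = (Σα)·S − ½Σα_i² = 11.8² − ½·31.08 = 123.7.
Planner sets s_i = Σα_j = 11.8 for every i, so S^SO = 5·11.8 = 59.
W^SO = (Σα)·S^SO − ½·5·(Σα)² = (5/2)·11.8² = 348.1.
Deadweight loss = W^SO − W^NE = 224.4.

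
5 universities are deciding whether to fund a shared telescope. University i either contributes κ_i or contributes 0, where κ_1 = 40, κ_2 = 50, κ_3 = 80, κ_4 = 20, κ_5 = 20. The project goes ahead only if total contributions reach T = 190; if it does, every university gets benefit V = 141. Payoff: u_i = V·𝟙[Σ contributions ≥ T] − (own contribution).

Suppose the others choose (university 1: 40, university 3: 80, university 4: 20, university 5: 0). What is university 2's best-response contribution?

50

Others' total = 140. Contributing 50 brings total to 190 ≥ 190: gain V − κ_2 = 91.
Best response: 50.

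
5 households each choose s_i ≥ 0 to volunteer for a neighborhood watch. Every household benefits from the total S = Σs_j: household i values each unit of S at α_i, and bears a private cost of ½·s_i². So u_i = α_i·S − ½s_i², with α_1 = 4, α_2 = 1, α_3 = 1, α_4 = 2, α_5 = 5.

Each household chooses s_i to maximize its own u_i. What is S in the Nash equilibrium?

13

Household i's FOC: ∂u_i/∂s_i = α_i − s_i = 0, so s_i* = α_i.
NE contributions = (4, 1, 1, 2, 5); S = 13.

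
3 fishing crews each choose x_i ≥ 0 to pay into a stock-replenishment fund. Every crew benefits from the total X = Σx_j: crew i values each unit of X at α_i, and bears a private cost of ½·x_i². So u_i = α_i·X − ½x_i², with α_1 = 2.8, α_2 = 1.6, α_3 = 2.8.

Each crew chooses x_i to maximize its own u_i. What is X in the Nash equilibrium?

Crew i's FOC: ∂u_i/∂x_i = α_i − x_i = 0, so x_i* = α_i.
NE contributions = (2.8, 1.6, 2.8); X = 7.2.

7.2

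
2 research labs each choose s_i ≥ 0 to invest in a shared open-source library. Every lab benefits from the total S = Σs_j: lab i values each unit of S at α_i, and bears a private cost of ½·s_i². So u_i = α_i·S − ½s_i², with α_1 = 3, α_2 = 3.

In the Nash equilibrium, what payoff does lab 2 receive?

Lab i's FOC: ∂u_i/∂s_i = α_i − s_i = 0, so s_i* = α_i.
NE contributions = (3, 3); S = 6.
u_2 = α_2·S − ½·(s_2)² = 3·6 − ½·3² = 13.5.

13.5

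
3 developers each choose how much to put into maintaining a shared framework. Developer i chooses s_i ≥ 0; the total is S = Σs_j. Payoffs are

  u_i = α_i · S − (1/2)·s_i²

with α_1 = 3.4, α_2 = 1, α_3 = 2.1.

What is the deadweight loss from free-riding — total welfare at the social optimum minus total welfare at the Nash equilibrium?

Developer i's FOC: ∂u_i/∂s_i = α_i − s_i = 0, so s_i* = α_i.
NE contributions = (3.4, 1, 2.1); S = 6.5.
W^NE = (Σα)·S − ½Σα_i² = 6.5² − ½·16.97 = 33.765.
Planner sets s_i = Σα_j = 6.5 for every i, so S^SO = 3·6.5 = 19.5.
W^SO = (Σα)·S^SO − ½·3·(Σα)² = (3/2)·6.5² = 63.375.
Deadweight loss = W^SO − W^NE = 29.61.

29.61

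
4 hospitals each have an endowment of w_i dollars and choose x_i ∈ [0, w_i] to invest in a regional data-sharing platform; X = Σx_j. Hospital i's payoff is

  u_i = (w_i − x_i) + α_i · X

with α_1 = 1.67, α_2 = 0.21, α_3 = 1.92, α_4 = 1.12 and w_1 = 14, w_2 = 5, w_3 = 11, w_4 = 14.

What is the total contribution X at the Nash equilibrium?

∂u_i/∂x_i = α_i − 1, so hospital i contributes w_i if α_i > 1, else 0.
α_i > 1 for i ∈ {1, 3, 4}; NE contributions (14, 0, 11, 14), X = 39.

39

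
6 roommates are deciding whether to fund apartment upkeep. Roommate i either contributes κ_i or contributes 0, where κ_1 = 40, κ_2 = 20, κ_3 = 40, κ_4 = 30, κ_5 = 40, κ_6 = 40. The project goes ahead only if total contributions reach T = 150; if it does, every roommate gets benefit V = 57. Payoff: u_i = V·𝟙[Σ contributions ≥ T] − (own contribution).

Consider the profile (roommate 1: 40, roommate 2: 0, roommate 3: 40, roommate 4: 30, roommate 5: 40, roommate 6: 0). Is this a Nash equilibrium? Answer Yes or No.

Total = 150 ≥ 150: provided.
Roommate 1 (pledges 40, payoff 17): dropping to 0 → total 110, payoff 0. No gain.
Roommate 2 (pledges 0, payoff 57): pledging 20 → total 170, payoff 37. No gain.
Roommate 3 (pledges 40, payoff 17): dropping to 0 → total 110, payoff 0. No gain.
Roommate 4 (pledges 30, payoff 27): dropping to 0 → total 120, payoff 0. No gain.
Roommate 5 (pledges 40, payoff 17): dropping to 0 → total 110, payoff 0. No gain.
Roommate 6 (pledges 0, payoff 57): pledging 40 → total 190, payoff 17. No gain.

Yes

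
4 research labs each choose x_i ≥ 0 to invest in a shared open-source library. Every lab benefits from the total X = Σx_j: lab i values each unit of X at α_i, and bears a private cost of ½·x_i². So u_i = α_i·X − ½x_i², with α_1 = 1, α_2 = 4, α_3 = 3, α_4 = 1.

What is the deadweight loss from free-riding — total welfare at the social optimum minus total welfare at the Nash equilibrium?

94.5

Lab i's FOC: ∂u_i/∂x_i = α_i − x_i = 0, so x_i* = α_i.
NE contributions = (1, 4, 3, 1); X = 9.
W^NE = (Σα)·X − ½Σα_i² = 9² − ½·27 = 67.5.
Planner sets x_i = Σα_j = 9 for every i, so X^SO = 4·9 = 36.
W^SO = (Σα)·X^SO − ½·4·(Σα)² = (4/2)·9² = 162.
Deadweight loss = W^SO − W^NE = 94.5.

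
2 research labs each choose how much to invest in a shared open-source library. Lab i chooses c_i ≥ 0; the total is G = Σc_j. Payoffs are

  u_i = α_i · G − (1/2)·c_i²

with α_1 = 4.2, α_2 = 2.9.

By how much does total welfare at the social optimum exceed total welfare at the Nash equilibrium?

13.025

Lab i's FOC: ∂u_i/∂c_i = α_i − c_i = 0, so c_i* = α_i.
NE contributions = (4.2, 2.9); G = 7.1.
W^NE = (Σα)·G − ½Σα_i² = 7.1² − ½·26.05 = 37.385.
Planner sets c_i = Σα_j = 7.1 for every i, so G^SO = 2·7.1 = 14.2.
W^SO = (Σα)·G^SO − ½·2·(Σα)² = (2/2)·7.1² = 50.41.
Deadweight loss = W^SO − W^NE = 13.025.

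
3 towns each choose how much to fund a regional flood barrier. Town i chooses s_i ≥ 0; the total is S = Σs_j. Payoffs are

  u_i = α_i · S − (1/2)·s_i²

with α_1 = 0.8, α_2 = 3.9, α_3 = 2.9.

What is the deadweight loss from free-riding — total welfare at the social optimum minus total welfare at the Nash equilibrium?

41.01

Town i's FOC: ∂u_i/∂s_i = α_i − s_i = 0, so s_i* = α_i.
NE contributions = (0.8, 3.9, 2.9); S = 7.6.
W^NE = (Σα)·S − ½Σα_i² = 7.6² − ½·24.26 = 45.63.
Planner sets s_i = Σα_j = 7.6 for every i, so S^SO = 3·7.6 = 22.8.
W^SO = (Σα)·S^SO − ½·3·(Σα)² = (3/2)·7.6² = 86.64.
Deadweight loss = W^SO − W^NE = 41.01.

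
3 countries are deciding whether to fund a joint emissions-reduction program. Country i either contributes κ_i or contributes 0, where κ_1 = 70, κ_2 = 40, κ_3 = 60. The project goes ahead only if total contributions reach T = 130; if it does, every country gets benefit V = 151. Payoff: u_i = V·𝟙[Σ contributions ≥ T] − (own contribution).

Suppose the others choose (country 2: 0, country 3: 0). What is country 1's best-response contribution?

Others' total = 0. Even contributing 70 gives 70 < 130: no benefit either way.
Best response: 0.

0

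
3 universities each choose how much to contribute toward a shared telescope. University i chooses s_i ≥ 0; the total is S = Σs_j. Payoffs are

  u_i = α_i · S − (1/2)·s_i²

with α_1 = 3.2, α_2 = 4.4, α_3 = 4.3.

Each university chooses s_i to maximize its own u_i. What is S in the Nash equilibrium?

11.9

University i's FOC: ∂u_i/∂s_i = α_i − s_i = 0, so s_i* = α_i.
NE contributions = (3.2, 4.4, 4.3); S = 11.9.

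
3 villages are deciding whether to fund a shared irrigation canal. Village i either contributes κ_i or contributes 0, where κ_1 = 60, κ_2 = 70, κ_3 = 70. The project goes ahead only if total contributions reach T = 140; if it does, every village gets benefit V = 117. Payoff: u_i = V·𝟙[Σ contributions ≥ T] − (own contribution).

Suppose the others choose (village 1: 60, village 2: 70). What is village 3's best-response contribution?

Others' total = 130. Contributing 70 brings total to 200 ≥ 140: gain V − κ_3 = 47.
Best response: 70.

70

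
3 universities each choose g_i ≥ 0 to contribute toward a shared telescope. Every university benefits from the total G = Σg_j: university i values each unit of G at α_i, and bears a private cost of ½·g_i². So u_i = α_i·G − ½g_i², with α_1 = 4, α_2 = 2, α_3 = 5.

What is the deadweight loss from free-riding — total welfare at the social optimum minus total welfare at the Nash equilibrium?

University i's FOC: ∂u_i/∂g_i = α_i − g_i = 0, so g_i* = α_i.
NE contributions = (4, 2, 5); G = 11.
W^NE = (Σα)·G − ½Σα_i² = 11² − ½·45 = 98.5.
Planner sets g_i = Σα_j = 11 for every i, so G^SO = 3·11 = 33.
W^SO = (Σα)·G^SO − ½·3·(Σα)² = (3/2)·11² = 181.5.
Deadweight loss = W^SO − W^NE = 83.

83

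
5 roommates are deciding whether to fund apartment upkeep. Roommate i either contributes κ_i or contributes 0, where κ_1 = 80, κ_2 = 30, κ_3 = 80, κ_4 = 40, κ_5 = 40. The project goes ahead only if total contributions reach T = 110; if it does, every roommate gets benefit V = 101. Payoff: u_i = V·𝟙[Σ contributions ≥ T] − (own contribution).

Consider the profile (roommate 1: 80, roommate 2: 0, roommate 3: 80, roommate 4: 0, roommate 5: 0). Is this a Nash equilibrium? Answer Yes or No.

Total = 160 ≥ 110: provided.
Roommate 1 (pledges 80, payoff 21): dropping to 0 → total 80, payoff 0. No gain.
Roommate 2 (pledges 0, payoff 101): pledging 30 → total 190, payoff 71. No gain.
Roommate 3 (pledges 80, payoff 21): dropping to 0 → total 80, payoff 0. No gain.
Roommate 4 (pledges 0, payoff 101): pledging 40 → total 200, payoff 61. No gain.
Roommate 5 (pledges 0, payoff 101): pledging 40 → total 200, payoff 61. No gain.

Yes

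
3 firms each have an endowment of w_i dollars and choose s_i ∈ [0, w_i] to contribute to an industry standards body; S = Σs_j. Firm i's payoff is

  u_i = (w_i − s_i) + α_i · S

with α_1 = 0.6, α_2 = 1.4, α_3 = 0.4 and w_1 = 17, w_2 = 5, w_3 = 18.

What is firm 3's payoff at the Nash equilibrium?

∂u_i/∂s_i = α_i − 1, so firm i contributes w_i if α_i > 1, else 0.
α_i > 1 for i ∈ {2}; NE contributions (0, 5, 0), S = 5.
u_3 = (18 − 0) + 0.4·5 = 20.

20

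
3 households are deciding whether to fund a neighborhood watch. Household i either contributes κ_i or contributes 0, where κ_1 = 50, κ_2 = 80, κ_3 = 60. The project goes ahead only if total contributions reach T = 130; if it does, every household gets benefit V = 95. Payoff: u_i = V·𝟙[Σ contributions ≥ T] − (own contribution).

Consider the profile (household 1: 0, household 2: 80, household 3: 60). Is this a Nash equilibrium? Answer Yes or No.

Yes

Total = 140 ≥ 130: provided.
Household 1 (pledges 0, payoff 95): pledging 50 → total 190, payoff 45. No gain.
Household 2 (pledges 80, payoff 15): dropping to 0 → total 60, payoff 0. No gain.
Household 3 (pledges 60, payoff 35): dropping to 0 → total 80, payoff 0. No gain.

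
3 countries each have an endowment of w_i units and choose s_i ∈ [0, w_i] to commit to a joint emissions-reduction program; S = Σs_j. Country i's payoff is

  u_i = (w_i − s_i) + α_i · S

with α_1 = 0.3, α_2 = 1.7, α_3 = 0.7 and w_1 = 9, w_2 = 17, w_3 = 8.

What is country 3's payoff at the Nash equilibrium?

19.9

∂u_i/∂s_i = α_i − 1, so country i contributes w_i if α_i > 1, else 0.
α_i > 1 for i ∈ {2}; NE contributions (0, 17, 0), S = 17.
u_3 = (8 − 0) + 0.7·17 = 19.9.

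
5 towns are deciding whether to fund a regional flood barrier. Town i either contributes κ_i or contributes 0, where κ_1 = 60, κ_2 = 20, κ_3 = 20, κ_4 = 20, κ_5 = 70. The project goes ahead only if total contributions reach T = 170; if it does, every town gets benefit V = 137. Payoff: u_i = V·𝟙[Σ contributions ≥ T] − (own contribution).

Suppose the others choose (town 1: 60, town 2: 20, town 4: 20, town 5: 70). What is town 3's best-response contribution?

Others' total = 170 ≥ 170; contributing adds cost 20 for no extra benefit.
Best response: 0.

0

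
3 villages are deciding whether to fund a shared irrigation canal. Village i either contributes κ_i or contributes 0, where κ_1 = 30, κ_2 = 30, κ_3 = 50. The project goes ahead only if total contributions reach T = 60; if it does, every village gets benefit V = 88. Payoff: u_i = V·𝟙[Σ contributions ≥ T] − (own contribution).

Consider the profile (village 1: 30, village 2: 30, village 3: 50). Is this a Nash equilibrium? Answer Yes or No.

Total = 110 ≥ 60: provided.
Village 1 (pledges 30, payoff 58): dropping to 0 → total 80, payoff 88. Profitable deviation.

No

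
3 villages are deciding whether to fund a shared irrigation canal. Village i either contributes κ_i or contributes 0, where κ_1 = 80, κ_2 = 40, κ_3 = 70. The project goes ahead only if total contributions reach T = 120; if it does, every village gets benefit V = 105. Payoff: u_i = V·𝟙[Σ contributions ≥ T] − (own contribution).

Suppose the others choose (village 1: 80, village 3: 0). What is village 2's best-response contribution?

40

Others' total = 80. Contributing 40 brings total to 120 ≥ 120: gain V − κ_2 = 65.
Best response: 40.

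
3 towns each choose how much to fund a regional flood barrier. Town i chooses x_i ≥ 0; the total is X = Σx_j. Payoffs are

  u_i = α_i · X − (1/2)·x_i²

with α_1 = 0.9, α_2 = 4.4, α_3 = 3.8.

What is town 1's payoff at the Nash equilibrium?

Town i's FOC: ∂u_i/∂x_i = α_i − x_i = 0, so x_i* = α_i.
NE contributions = (0.9, 4.4, 3.8); X = 9.1.
u_1 = α_1·X − ½·(x_1)² = 0.9·9.1 − ½·0.9² = 7.785.

7.785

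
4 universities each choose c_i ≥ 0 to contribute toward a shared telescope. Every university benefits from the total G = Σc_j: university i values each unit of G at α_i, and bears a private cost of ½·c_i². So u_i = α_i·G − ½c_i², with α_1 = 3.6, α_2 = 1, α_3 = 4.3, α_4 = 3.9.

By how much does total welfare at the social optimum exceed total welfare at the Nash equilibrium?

University i's FOC: ∂u_i/∂c_i = α_i − c_i = 0, so c_i* = α_i.
NE contributions = (3.6, 1, 4.3, 3.9); G = 12.8.
W^NE = (Σα)·G − ½Σα_i² = 12.8² − ½·47.66 = 140.01.
Planner sets c_i = Σα_j = 12.8 for every i, so G^SO = 4·12.8 = 51.2.
W^SO = (Σα)·G^SO − ½·4·(Σα)² = (4/2)·12.8² = 327.68.
Deadweight loss = W^SO − W^NE = 187.67.

187.67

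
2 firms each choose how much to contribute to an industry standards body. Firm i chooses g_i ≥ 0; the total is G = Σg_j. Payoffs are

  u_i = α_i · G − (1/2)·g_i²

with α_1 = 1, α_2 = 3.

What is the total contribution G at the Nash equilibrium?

Firm i's FOC: ∂u_i/∂g_i = α_i − g_i = 0, so g_i* = α_i.
NE contributions = (1, 3); G = 4.

4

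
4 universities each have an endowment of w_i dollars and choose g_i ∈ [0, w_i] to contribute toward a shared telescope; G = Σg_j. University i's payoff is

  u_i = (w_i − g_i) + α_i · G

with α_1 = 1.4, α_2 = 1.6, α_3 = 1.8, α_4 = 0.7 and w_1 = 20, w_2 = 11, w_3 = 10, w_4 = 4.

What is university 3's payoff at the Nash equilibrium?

∂u_i/∂g_i = α_i − 1, so university i contributes w_i if α_i > 1, else 0.
α_i > 1 for i ∈ {1, 2, 3}; NE contributions (20, 11, 10, 0), G = 41.
u_3 = (10 − 10) + 1.8·41 = 73.8.

73.8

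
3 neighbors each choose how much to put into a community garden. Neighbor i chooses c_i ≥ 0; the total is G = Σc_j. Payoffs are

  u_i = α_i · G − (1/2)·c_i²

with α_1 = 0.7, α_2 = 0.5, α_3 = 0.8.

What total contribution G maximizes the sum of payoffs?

6

Planner FOC: ∂(Σu_j)/∂c_i = (Σα_j) − c_i = 0, so c_i^SO = Σα_j = 2 for every i; G^SO = 6.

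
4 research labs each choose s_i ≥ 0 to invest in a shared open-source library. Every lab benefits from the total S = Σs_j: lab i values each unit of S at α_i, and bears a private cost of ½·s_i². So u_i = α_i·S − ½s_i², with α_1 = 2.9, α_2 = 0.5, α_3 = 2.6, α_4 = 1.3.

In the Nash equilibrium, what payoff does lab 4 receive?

8.645

Lab i's FOC: ∂u_i/∂s_i = α_i − s_i = 0, so s_i* = α_i.
NE contributions = (2.9, 0.5, 2.6, 1.3); S = 7.3.
u_4 = α_4·S − ½·(s_4)² = 1.3·7.3 − ½·1.3² = 8.645.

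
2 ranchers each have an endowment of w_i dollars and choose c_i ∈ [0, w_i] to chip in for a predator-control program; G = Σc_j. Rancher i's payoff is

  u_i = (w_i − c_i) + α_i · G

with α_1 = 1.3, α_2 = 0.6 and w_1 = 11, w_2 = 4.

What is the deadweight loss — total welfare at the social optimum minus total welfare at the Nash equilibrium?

∂u_i/∂c_i = α_i − 1, so rancher i contributes w_i if α_i > 1, else 0.
α_i > 1 for i ∈ {1}; NE contributions (11, 0), G = 11.
W^NE = Σw_i − G^NE + (Σα_i)·G^NE = 15 + 0.9·11 = 24.9.
Planner: ∂(Σu_j)/∂c_i = Σα_j − 1 = 0.9 > 0, so everyone contributes w_i; G^SO = 15, W^SO = 15 + 0.9·15 = 28.5.
Deadweight loss = 3.6.

3.6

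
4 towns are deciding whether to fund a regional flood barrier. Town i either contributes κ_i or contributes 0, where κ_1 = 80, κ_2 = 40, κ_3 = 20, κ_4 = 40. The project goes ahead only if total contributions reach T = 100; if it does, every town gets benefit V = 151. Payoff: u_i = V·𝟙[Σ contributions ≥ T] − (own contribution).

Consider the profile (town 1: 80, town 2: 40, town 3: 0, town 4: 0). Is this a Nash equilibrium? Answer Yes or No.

Yes

Total = 120 ≥ 100: provided.
Town 1 (pledges 80, payoff 71): dropping to 0 → total 40, payoff 0. No gain.
Town 2 (pledges 40, payoff 111): dropping to 0 → total 80, payoff 0. No gain.
Town 3 (pledges 0, payoff 151): pledging 20 → total 140, payoff 131. No gain.
Town 4 (pledges 0, payoff 151): pledging 40 → total 160, payoff 111. No gain.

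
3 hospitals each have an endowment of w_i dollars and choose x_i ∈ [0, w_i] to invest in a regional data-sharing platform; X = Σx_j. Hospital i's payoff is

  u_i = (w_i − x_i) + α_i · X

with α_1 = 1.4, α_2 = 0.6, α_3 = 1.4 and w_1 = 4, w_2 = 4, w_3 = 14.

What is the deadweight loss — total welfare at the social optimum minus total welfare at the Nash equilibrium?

∂u_i/∂x_i = α_i − 1, so hospital i contributes w_i if α_i > 1, else 0.
α_i > 1 for i ∈ {1, 3}; NE contributions (4, 0, 14), X = 18.
W^NE = Σw_i − X^NE + (Σα_i)·X^NE = 22 + 2.4·18 = 65.2.
Planner: ∂(Σu_j)/∂x_i = Σα_j − 1 = 2.4 > 0, so everyone contributes w_i; X^SO = 22, W^SO = 22 + 2.4·22 = 74.8.
Deadweight loss = 9.6.

9.6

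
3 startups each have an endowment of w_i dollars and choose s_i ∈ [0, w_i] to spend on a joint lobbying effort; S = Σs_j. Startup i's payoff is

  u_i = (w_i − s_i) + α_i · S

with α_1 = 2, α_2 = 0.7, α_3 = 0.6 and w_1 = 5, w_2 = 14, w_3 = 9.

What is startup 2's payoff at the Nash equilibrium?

∂u_i/∂s_i = α_i − 1, so startup i contributes w_i if α_i > 1, else 0.
α_i > 1 for i ∈ {1}; NE contributions (5, 0, 0), S = 5.
u_2 = (14 − 0) + 0.7·5 = 17.5.

17.5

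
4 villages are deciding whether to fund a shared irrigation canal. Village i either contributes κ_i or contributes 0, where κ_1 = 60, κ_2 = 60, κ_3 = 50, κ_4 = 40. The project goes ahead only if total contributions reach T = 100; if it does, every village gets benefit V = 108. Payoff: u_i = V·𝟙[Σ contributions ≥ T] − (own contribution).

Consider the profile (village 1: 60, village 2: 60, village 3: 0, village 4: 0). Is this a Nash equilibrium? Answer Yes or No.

Yes

Total = 120 ≥ 100: provided.
Village 1 (pledges 60, payoff 48): dropping to 0 → total 60, payoff 0. No gain.
Village 2 (pledges 60, payoff 48): dropping to 0 → total 60, payoff 0. No gain.
Village 3 (pledges 0, payoff 108): pledging 50 → total 170, payoff 58. No gain.
Village 4 (pledges 0, payoff 108): pledging 40 → total 160, payoff 68. No gain.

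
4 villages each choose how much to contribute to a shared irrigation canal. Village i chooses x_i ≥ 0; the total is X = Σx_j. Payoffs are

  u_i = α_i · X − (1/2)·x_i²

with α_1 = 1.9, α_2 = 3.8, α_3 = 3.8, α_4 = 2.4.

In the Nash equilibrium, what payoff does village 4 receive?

25.68

Village i's FOC: ∂u_i/∂x_i = α_i − x_i = 0, so x_i* = α_i.
NE contributions = (1.9, 3.8, 3.8, 2.4); X = 11.9.
u_4 = α_4·X − ½·(x_4)² = 2.4·11.9 − ½·2.4² = 25.68.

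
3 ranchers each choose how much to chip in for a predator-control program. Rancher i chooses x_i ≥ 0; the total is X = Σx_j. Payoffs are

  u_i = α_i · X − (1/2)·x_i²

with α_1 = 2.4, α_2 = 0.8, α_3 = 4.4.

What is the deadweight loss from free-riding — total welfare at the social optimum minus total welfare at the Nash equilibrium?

Rancher i's FOC: ∂u_i/∂x_i = α_i − x_i = 0, so x_i* = α_i.
NE contributions = (2.4, 0.8, 4.4); X = 7.6.
W^NE = (Σα)·X − ½Σα_i² = 7.6² − ½·25.76 = 44.88.
Planner sets x_i = Σα_j = 7.6 for every i, so X^SO = 3·7.6 = 22.8.
W^SO = (Σα)·X^SO − ½·3·(Σα)² = (3/2)·7.6² = 86.64.
Deadweight loss = W^SO − W^NE = 41.76.

41.76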